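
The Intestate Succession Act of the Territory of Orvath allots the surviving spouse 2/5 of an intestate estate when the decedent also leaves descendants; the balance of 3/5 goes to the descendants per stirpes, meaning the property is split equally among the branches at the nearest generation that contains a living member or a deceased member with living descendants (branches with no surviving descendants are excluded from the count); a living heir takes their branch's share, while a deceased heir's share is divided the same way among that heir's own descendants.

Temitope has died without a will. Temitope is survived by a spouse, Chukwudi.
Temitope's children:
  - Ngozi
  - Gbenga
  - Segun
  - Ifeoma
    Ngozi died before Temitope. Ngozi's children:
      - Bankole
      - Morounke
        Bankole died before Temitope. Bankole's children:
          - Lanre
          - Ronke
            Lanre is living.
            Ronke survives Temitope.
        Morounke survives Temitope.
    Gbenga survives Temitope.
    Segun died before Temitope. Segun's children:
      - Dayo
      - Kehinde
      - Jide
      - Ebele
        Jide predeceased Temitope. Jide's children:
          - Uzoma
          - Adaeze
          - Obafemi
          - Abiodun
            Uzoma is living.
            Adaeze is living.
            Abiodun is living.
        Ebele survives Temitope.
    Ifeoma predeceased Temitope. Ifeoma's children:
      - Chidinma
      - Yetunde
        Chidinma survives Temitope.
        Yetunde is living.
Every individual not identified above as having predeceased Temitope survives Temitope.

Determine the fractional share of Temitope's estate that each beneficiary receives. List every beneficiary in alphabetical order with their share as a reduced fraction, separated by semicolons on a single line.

Abiodun 3/320; Adaeze 3/320; Chidinma 3/40; Chukwudi 2/5; Dayo 3/80; Ebele 3/80; Gbenga 3/20; Kehinde 3/80; Lanre 3/80; Morounke 3/40; Obafemi 3/320; Ronke 3/80; Uzoma 3/320; Yetunde 3/40

Chukwudi, as surviving spouse, takes 2/5.
The remaining 3/5 passes to Temitope's descendants per stirpes.
The 3/5 is divided into 4 equal shares of 3/20 among Ngozi, Gbenga, Segun, Ifeoma.
Ngozi predeceased; the 3/20 allotted to Ngozi's branch passes to Ngozi's issue by representation.
The 3/20 is divided into 2 equal shares of 3/40 among Bankole, Morounke.
Bankole predeceased; the 3/40 allotted to Bankole's branch passes to Bankole's issue by representation.
The 3/40 is divided into 2 equal shares of 3/80 among Lanre, Ronke.
Lanre is living and takes 3/80.
Ronke is living and takes 3/80.
Morounke is living and takes 3/40.
Gbenga is living and takes 3/20.
Segun predeceased; the 3/20 allotted to Segun's branch passes to Segun's issue by representation.
The 3/20 is divided into 4 equal shares of 3/80 among Dayo, Kehinde, Jide, Ebele.
Dayo is living and takes 3/80.
Kehinde is living and takes 3/80.
Jide predeceased; the 3/80 allotted to Jide's branch passes to Jide's issue by representation.
The 3/80 is divided into 4 equal shares of 3/320 among Uzoma, Adaeze, Obafemi, Abiodun.
Uzoma is living and takes 3/320.
Adaeze is living and takes 3/320.
Obafemi is living and takes 3/320.
Abiodun is living and takes 3/320.
Ebele is living and takes 3/80.
Ifeoma predeceased; the 3/20 allotted to Ifeoma's branch passes to Ifeoma's issue by representation.
The 3/20 is divided into 2 equal shares of 3/40 among Chidinma, Yetunde.
Chidinma is living and takes 3/40.
Yetunde is living and takes 3/40.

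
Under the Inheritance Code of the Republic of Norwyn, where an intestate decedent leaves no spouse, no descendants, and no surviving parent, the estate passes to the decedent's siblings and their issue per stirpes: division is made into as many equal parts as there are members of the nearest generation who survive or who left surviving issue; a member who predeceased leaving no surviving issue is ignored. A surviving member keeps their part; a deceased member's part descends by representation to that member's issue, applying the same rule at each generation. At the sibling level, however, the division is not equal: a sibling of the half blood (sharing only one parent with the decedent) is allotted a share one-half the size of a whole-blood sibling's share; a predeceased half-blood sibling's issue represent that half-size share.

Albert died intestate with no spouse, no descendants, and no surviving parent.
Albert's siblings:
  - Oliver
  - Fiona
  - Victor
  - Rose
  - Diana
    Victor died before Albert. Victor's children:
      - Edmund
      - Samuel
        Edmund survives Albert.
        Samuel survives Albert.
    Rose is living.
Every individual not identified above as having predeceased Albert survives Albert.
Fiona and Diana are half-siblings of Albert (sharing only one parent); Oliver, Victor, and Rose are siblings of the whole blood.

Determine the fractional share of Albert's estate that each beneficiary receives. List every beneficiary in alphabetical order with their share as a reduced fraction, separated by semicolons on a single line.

Diana 1/8; Edmund 1/8; Fiona 1/8; Oliver 1/4; Rose 1/4; Samuel 1/8

No spouse, descendants, or parent survives, so the estate passes to Albert's siblings per stirpes.
Half-blood siblings count for one-half the weight of whole-blood siblings at the initial division.
Dividing 1 in proportion to weights (total weight 4): Oliver (weight 1) → 1/4; Fiona (weight 1/2) → 1/8; Victor (weight 1) → 1/4; Rose (weight 1) → 1/4; Diana (weight 1/2) → 1/8.
Oliver is living and takes 1/4.
Fiona is living and takes 1/8.
Victor predeceased; the 1/4 allotted to Victor's branch passes to Victor's issue by representation.
The 1/4 is divided into 2 equal shares of 1/8 among Edmund, Samuel.
Edmund is living and takes 1/8.
Samuel is living and takes 1/8.
Rose is living and takes 1/4.
Diana is living and takes 1/8.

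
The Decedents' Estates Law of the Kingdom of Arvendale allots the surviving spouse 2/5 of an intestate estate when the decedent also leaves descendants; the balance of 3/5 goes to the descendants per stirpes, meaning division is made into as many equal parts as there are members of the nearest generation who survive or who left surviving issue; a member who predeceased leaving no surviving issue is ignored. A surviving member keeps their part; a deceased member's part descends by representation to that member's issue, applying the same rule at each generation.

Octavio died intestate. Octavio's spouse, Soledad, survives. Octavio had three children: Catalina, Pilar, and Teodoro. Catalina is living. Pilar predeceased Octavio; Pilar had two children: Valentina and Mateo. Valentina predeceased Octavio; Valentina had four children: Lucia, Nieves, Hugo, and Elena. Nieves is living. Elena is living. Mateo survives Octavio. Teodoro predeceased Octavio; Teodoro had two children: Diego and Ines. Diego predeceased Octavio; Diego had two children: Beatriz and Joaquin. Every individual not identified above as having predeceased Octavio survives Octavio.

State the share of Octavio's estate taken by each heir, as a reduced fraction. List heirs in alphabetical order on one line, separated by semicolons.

Beatriz 1/20; Catalina 1/5; Elena 1/40; Hugo 1/40; Ines 1/10; Joaquin 1/20; Lucia 1/40; Mateo 1/10; Nieves 1/40; Soledad 2/5

Soledad, as surviving spouse, takes 2/5.
The remaining 3/5 passes to Octavio's descendants per stirpes.
The 3/5 is divided into 3 equal shares of 1/5 among Catalina, Pilar, Teodoro.
Catalina is living and takes 1/5.
Pilar predeceased; the 1/5 allotted to Pilar's branch passes to Pilar's issue by representation.
The 1/5 is divided into 2 equal shares of 1/10 among Valentina, Mateo.
Valentina predeceased; the 1/10 allotted to Valentina's branch passes to Valentina's issue by representation.
The 1/10 is divided into 4 equal shares of 1/40 among Lucia, Nieves, Hugo, Elena.
Lucia is living and takes 1/40.
Nieves is living and takes 1/40.
Hugo is living and takes 1/40.
Elena is living and takes 1/40.
Mateo is living and takes 1/10.
Teodoro predeceased; the 1/5 allotted to Teodoro's branch passes to Teodoro's issue by representation.
The 1/5 is divided into 2 equal shares of 1/10 among Diego, Ines.
Diego predeceased; the 1/10 allotted to Diego's branch passes to Diego's issue by representation.
The 1/10 is divided into 2 equal shares of 1/20 among Beatriz, Joaquin.
Beatriz is living and takes 1/20.
Joaquin is living and takes 1/20.
Ines is living and takes 1/10.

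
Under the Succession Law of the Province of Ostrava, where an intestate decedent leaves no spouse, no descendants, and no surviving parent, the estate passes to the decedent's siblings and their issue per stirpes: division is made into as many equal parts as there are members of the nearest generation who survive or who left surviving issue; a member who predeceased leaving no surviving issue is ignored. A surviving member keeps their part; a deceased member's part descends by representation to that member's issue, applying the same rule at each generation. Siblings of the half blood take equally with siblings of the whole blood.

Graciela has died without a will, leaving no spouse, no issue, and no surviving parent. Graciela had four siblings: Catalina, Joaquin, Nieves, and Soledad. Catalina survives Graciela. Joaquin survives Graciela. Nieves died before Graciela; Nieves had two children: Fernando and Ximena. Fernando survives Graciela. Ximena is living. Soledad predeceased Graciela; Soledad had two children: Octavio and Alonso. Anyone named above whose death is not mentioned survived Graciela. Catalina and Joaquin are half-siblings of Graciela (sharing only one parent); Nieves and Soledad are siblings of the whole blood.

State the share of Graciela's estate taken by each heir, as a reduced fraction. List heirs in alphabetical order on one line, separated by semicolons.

No spouse, descendants, or parent survives, so the estate passes to Graciela's siblings per stirpes.
Half-blood and whole-blood siblings take equally under the stated rule.
The estate is divided into 4 equal shares of 1/4 among Catalina, Joaquin, Nieves, Soledad.
Catalina is living and takes 1/4.
Joaquin is living and takes 1/4.
Nieves predeceased; the 1/4 allotted to Nieves's branch passes to Nieves's issue by representation.
The 1/4 is divided into 2 equal shares of 1/8 among Fernando, Ximena.
Fernando is living and takes 1/8.
Ximena is living and takes 1/8.
Soledad predeceased; the 1/4 allotted to Soledad's branch passes to Soledad's issue by representation.
The 1/4 is divided into 2 equal shares of 1/8 among Octavio, Alonso.
Octavio is living and takes 1/8.
Alonso is living and takes 1/8.

Alonso 1/8; Catalina 1/4; Fernando 1/8; Joaquin 1/4; Octavio 1/8; Ximena 1/8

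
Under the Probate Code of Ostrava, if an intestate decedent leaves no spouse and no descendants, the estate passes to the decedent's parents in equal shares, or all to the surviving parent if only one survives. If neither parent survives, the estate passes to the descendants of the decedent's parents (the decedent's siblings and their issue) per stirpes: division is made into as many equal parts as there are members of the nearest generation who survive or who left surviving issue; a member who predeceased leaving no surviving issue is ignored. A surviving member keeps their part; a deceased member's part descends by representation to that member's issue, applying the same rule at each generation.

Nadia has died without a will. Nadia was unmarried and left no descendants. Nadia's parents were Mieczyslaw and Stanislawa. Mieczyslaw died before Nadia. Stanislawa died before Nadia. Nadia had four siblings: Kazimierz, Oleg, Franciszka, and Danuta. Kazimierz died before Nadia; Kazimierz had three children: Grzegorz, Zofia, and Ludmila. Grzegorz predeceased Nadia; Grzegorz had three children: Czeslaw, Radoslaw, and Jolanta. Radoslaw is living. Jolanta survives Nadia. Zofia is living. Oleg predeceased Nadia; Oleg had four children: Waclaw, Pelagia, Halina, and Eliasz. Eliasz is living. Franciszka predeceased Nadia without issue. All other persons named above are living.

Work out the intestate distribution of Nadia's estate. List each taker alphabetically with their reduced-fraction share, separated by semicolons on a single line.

Neither parent survives and there are no descendants, so the estate passes to Nadia's siblings and their issue per stirpes.
Franciszka left no surviving issue, so that branch lapses and is disregarded.
The estate is divided into 3 equal shares of 1/3 among Kazimierz, Oleg, Danuta.
Kazimierz predeceased; the 1/3 allotted to Kazimierz's branch passes to Kazimierz's issue by representation.
The 1/3 is divided into 3 equal shares of 1/9 among Grzegorz, Zofia, Ludmila.
Grzegorz predeceased; the 1/9 allotted to Grzegorz's branch passes to Grzegorz's issue by representation.
The 1/9 is divided into 3 equal shares of 1/27 among Czeslaw, Radoslaw, Jolanta.
Czeslaw is living and takes 1/27.
Radoslaw is living and takes 1/27.
Jolanta is living and takes 1/27.
Zofia is living and takes 1/9.
Ludmila is living and takes 1/9.
Oleg predeceased; the 1/3 allotted to Oleg's branch passes to Oleg's issue by representation.
The 1/3 is divided into 4 equal shares of 1/12 among Waclaw, Pelagia, Halina, Eliasz.
Waclaw is living and takes 1/12.
Pelagia is living and takes 1/12.
Halina is living and takes 1/12.
Eliasz is living and takes 1/12.
Danuta is living and takes 1/3.

Czeslaw 1/27; Danuta 1/3; Eliasz 1/12; Halina 1/12; Jolanta 1/27; Ludmila 1/9; Pelagia 1/12; Radoslaw 1/27; Waclaw 1/12; Zofia 1/9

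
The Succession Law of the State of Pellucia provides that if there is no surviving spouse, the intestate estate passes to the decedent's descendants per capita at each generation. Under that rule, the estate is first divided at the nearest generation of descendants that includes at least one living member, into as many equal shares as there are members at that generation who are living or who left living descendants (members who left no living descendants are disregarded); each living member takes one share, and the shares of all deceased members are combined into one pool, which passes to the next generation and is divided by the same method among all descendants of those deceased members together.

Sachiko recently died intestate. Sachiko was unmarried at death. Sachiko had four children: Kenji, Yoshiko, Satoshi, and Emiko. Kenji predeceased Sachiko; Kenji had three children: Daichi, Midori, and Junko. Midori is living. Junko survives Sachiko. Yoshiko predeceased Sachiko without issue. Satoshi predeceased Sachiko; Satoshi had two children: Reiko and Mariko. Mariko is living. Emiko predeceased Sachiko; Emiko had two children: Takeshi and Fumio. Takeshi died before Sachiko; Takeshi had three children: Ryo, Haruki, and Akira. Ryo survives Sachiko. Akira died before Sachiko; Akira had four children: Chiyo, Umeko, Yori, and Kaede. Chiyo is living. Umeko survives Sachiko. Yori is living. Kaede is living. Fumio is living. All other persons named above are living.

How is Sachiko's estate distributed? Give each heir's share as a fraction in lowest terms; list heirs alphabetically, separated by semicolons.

Chiyo 1/84; Daichi 1/7; Fumio 1/7; Haruki 1/21; Junko 1/7; Kaede 1/84; Mariko 1/7; Midori 1/7; Reiko 1/7; Ryo 1/21; Umeko 1/84; Yori 1/84

There is no surviving spouse, so the entire estate passes to Sachiko's descendants per capita at each generation.
No one at generation 1 (Kenji, Satoshi, Emiko) is living; moving to the next generation.
At generation 2 (Daichi, Midori, Junko, Reiko, Mariko, Takeshi, Fumio) there are 7 shares of (1)/7 = 1/7 each.
Living: Daichi, Midori, Junko, Reiko, Mariko, and Fumio — each takes 1/7.
Deceased: Takeshi. That 1/7 share is carried to generation 3.
At generation 3 (Ryo, Haruki, Akira) there are 3 shares of (1/7)/3 = 1/21 each.
Living: Ryo and Haruki — each takes 1/21.
Deceased: Akira. That 1/21 share is carried to generation 4.
At generation 4 (Chiyo, Umeko, Yori, Kaede) there are 4 shares of (1/21)/4 = 1/84 each.
Living: Chiyo, Umeko, Yori, and Kaede — each takes 1/84.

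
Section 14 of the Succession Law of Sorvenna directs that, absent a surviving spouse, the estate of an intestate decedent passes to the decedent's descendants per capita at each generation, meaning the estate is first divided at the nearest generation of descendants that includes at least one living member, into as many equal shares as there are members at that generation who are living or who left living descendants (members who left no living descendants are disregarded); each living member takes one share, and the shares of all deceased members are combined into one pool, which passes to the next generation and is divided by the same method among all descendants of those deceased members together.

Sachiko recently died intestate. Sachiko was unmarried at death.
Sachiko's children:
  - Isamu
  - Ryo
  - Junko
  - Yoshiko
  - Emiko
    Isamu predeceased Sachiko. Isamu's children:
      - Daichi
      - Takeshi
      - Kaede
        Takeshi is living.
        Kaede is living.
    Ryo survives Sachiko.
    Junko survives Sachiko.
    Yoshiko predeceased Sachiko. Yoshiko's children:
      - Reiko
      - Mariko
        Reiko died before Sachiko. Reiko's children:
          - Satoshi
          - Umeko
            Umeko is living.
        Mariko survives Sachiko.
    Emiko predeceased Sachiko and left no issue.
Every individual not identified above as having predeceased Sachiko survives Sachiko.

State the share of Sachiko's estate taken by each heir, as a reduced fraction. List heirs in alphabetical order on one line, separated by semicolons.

There is no surviving spouse, so the entire estate passes to Sachiko's descendants per capita at each generation.
At generation 1 (Isamu, Ryo, Junko, Yoshiko) there are 4 shares of (1)/4 = 1/4 each.
Living: Ryo and Junko — each takes 1/4.
Deceased: Isamu and Yoshiko. Their combined 1/2 is pooled and carried to generation 2.
At generation 2 (Daichi, Takeshi, Kaede, Reiko, Mariko) there are 5 shares of (1/2)/5 = 1/10 each.
Living: Daichi, Takeshi, Kaede, and Mariko — each takes 1/10.
Deceased: Reiko. That 1/10 share is carried to generation 3.
At generation 3 (Satoshi, Umeko) there are 2 shares of (1/10)/2 = 1/20 each.
Living: Satoshi and Umeko — each takes 1/20.

Daichi 1/10; Junko 1/4; Kaede 1/10; Mariko 1/10; Ryo 1/4; Satoshi 1/20; Takeshi 1/10; Umeko 1/20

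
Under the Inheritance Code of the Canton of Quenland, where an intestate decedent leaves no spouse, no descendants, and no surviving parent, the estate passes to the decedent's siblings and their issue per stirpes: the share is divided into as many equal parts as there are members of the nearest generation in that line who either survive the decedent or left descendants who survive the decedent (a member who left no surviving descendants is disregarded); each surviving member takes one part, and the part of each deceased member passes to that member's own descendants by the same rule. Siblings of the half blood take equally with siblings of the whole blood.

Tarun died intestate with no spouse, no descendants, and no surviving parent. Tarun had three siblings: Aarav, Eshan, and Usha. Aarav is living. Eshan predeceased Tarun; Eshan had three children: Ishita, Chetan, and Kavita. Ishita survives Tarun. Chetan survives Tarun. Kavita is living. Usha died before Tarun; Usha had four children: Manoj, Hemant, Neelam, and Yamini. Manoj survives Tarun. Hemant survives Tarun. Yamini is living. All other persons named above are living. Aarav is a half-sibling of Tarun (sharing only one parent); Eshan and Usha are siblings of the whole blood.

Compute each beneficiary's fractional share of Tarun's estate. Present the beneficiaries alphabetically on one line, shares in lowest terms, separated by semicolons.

No spouse, descendants, or parent survives, so the estate passes to Tarun's siblings per stirpes.
Half-blood and whole-blood siblings take equally under the stated rule.
The estate is divided into 3 equal shares of 1/3 among Aarav, Eshan, Usha.
Aarav is living and takes 1/3.
Eshan predeceased; the 1/3 allotted to Eshan's branch passes to Eshan's issue by representation.
The 1/3 is divided into 3 equal shares of 1/9 among Ishita, Chetan, Kavita.
Ishita is living and takes 1/9.
Chetan is living and takes 1/9.
Kavita is living and takes 1/9.
Usha predeceased; the 1/3 allotted to Usha's branch passes to Usha's issue by representation.
The 1/3 is divided into 4 equal shares of 1/12 among Manoj, Hemant, Neelam, Yamini.
Manoj is living and takes 1/12.
Hemant is living and takes 1/12.
Neelam is living and takes 1/12.
Yamini is living and takes 1/12.

Aarav 1/3; Chetan 1/9; Hemant 1/12; Ishita 1/9; Kavita 1/9; Manoj 1/12; Neelam 1/12; Yamini 1/12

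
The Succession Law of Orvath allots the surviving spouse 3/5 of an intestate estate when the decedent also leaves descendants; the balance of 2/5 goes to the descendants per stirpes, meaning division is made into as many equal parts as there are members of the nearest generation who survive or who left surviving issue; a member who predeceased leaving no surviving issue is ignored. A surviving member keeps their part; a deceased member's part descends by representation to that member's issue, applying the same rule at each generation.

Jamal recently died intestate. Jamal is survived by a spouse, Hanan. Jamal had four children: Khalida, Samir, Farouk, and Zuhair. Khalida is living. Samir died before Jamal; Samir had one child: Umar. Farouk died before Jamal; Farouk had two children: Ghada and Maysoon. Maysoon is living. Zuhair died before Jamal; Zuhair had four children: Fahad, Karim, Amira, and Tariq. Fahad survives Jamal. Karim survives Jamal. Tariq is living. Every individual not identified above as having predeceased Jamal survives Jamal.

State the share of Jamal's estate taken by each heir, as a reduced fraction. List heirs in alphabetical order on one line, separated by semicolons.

Amira 1/40; Fahad 1/40; Ghada 1/20; Hanan 3/5; Karim 1/40; Khalida 1/10; Maysoon 1/20; Tariq 1/40; Umar 1/10

Hanan, as surviving spouse, takes 3/5.
The remaining 2/5 passes to Jamal's descendants per stirpes.
The 2/5 is divided into 4 equal shares of 1/10 among Khalida, Samir, Farouk, Zuhair.
Khalida is living and takes 1/10.
Samir predeceased; the 1/10 allotted to Samir's branch passes to Samir's issue by representation.
Umar is the sole taker at this level and receives the full 1/10.
Farouk predeceased; the 1/10 allotted to Farouk's branch passes to Farouk's issue by representation.
The 1/10 is divided into 2 equal shares of 1/20 among Ghada, Maysoon.
Ghada is living and takes 1/20.
Maysoon is living and takes 1/20.
Zuhair predeceased; the 1/10 allotted to Zuhair's branch passes to Zuhair's issue by representation.
The 1/10 is divided into 4 equal shares of 1/40 among Fahad, Karim, Amira, Tariq.
Fahad is living and takes 1/40.
Karim is living and takes 1/40.
Amira is living and takes 1/40.
Tariq is living and takes 1/40.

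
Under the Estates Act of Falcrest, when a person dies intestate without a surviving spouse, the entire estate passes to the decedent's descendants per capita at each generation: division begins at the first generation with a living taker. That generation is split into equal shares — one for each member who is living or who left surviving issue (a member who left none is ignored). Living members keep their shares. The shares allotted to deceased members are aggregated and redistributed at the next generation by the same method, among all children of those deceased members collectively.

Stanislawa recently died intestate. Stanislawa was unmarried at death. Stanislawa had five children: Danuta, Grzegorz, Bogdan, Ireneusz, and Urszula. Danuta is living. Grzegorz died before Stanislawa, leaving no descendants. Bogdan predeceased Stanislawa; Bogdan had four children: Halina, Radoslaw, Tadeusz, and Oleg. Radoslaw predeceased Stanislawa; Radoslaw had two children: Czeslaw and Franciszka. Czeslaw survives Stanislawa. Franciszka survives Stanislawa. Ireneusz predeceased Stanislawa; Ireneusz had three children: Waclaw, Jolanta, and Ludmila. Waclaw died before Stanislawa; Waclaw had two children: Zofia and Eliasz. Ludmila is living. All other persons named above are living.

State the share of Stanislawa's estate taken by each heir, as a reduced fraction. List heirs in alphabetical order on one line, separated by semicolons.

Czeslaw 1/28; Danuta 1/4; Eliasz 1/28; Franciszka 1/28; Halina 1/14; Jolanta 1/14; Ludmila 1/14; Oleg 1/14; Tadeusz 1/14; Urszula 1/4; Zofia 1/28

There is no surviving spouse, so the entire estate passes to Stanislawa's descendants per capita at each generation.
At generation 1 (Danuta, Bogdan, Ireneusz, Urszula) there are 4 shares of (1)/4 = 1/4 each.
Living: Danuta and Urszula — each takes 1/4.
Deceased: Bogdan and Ireneusz. Their combined 1/2 is pooled and carried to generation 2.
At generation 2 (Halina, Radoslaw, Tadeusz, Oleg, Waclaw, Jolanta, Ludmila) there are 7 shares of (1/2)/7 = 1/14 each.
Living: Halina, Tadeusz, Oleg, Jolanta, and Ludmila — each takes 1/14.
Deceased: Radoslaw and Waclaw. Their combined 1/7 is pooled and carried to generation 3.
At generation 3 (Czeslaw, Franciszka, Zofia, Eliasz) there are 4 shares of (1/7)/4 = 1/28 each.
Living: Czeslaw, Franciszka, Zofia, and Eliasz — each takes 1/28.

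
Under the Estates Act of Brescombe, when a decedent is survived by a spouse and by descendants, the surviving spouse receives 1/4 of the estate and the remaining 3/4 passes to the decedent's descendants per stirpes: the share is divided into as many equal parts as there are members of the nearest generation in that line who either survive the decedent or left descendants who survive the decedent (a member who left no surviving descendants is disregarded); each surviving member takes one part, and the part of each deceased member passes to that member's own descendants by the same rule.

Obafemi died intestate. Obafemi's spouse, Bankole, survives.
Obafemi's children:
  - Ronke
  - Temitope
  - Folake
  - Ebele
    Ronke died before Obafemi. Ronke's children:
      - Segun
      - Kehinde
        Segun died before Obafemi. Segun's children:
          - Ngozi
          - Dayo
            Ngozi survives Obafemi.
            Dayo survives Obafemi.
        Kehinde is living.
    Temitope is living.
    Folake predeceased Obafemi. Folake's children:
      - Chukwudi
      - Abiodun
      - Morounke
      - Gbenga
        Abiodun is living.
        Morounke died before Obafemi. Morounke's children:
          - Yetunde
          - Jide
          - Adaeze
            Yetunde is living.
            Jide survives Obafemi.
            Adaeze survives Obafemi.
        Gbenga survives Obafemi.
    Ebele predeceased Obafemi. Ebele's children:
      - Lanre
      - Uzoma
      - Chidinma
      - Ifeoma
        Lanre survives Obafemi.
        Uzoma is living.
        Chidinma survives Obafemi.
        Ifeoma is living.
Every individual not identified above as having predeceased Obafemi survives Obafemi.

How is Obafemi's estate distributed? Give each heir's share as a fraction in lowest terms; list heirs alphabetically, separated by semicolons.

Bankole, as surviving spouse, takes 1/4.
The remaining 3/4 passes to Obafemi's descendants per stirpes.
The 3/4 is divided into 4 equal shares of 3/16 among Ronke, Temitope, Folake, Ebele.
Ronke predeceased; the 3/16 allotted to Ronke's branch passes to Ronke's issue by representation.
The 3/16 is divided into 2 equal shares of 3/32 among Segun, Kehinde.
Segun predeceased; the 3/32 allotted to Segun's branch passes to Segun's issue by representation.
The 3/32 is divided into 2 equal shares of 3/64 among Ngozi, Dayo.
Ngozi is living and takes 3/64.
Dayo is living and takes 3/64.
Kehinde is living and takes 3/32.
Temitope is living and takes 3/16.
Folake predeceased; the 3/16 allotted to Folake's branch passes to Folake's issue by representation.
The 3/16 is divided into 4 equal shares of 3/64 among Chukwudi, Abiodun, Morounke, Gbenga.
Chukwudi is living and takes 3/64.
Abiodun is living and takes 3/64.
Morounke predeceased; the 3/64 allotted to Morounke's branch passes to Morounke's issue by representation.
The 3/64 is divided into 3 equal shares of 1/64 among Yetunde, Jide, Adaeze.
Yetunde is living and takes 1/64.
Jide is living and takes 1/64.
Adaeze is living and takes 1/64.
Gbenga is living and takes 3/64.
Ebele predeceased; the 3/16 allotted to Ebele's branch passes to Ebele's issue by representation.
The 3/16 is divided into 4 equal shares of 3/64 among Lanre, Uzoma, Chidinma, Ifeoma.
Lanre is living and takes 3/64.
Uzoma is living and takes 3/64.
Chidinma is living and takes 3/64.
Ifeoma is living and takes 3/64.

Abiodun 3/64; Adaeze 1/64; Bankole 1/4; Chidinma 3/64; Chukwudi 3/64; Dayo 3/64; Gbenga 3/64; Ifeoma 3/64; Jide 1/64; Kehinde 3/32; Lanre 3/64; Ngozi 3/64; Temitope 3/16; Uzoma 3/64; Yetunde 1/64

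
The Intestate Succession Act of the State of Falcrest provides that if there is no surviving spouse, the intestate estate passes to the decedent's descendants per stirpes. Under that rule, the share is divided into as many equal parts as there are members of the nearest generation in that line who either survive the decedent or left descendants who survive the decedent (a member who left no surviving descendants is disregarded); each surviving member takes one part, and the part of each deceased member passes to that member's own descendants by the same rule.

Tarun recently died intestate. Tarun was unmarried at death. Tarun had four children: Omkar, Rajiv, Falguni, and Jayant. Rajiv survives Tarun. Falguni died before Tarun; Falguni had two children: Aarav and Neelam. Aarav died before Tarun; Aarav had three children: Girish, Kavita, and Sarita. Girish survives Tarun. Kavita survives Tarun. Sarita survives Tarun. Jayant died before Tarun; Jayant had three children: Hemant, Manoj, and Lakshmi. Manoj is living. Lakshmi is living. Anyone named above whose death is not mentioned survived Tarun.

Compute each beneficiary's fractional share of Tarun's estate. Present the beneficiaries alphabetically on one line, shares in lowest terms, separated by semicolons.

There is no surviving spouse, so the entire estate passes to Tarun's descendants per stirpes.
The estate is divided into 4 equal shares of 1/4 among Omkar, Rajiv, Falguni, Jayant.
Omkar is living and takes 1/4.
Rajiv is living and takes 1/4.
Falguni predeceased; the 1/4 allotted to Falguni's branch passes to Falguni's issue by representation.
The 1/4 is divided into 2 equal shares of 1/8 among Aarav, Neelam.
Aarav predeceased; the 1/8 allotted to Aarav's branch passes to Aarav's issue by representation.
The 1/8 is divided into 3 equal shares of 1/24 among Girish, Kavita, Sarita.
Girish is living and takes 1/24.
Kavita is living and takes 1/24.
Sarita is living and takes 1/24.
Neelam is living and takes 1/8.
Jayant predeceased; the 1/4 allotted to Jayant's branch passes to Jayant's issue by representation.
The 1/4 is divided into 3 equal shares of 1/12 among Hemant, Manoj, Lakshmi.
Hemant is living and takes 1/12.
Manoj is living and takes 1/12.
Lakshmi is living and takes 1/12.

Girish 1/24; Hemant 1/12; Kavita 1/24; Lakshmi 1/12; Manoj 1/12; Neelam 1/8; Omkar 1/4; Rajiv 1/4; Sarita 1/24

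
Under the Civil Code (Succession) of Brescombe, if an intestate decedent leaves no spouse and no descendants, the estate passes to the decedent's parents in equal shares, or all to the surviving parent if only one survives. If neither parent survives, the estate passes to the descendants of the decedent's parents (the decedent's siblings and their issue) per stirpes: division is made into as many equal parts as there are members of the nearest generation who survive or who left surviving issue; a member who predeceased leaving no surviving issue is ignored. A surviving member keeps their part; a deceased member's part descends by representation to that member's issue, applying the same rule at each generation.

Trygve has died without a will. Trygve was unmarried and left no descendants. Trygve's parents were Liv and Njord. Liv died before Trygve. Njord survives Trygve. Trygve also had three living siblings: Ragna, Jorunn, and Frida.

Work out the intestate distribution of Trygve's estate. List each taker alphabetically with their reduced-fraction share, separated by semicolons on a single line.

Njord 1

Only one parent, Njord, survives, so Njord takes the entire estate. The siblings take nothing because a surviving parent has priority.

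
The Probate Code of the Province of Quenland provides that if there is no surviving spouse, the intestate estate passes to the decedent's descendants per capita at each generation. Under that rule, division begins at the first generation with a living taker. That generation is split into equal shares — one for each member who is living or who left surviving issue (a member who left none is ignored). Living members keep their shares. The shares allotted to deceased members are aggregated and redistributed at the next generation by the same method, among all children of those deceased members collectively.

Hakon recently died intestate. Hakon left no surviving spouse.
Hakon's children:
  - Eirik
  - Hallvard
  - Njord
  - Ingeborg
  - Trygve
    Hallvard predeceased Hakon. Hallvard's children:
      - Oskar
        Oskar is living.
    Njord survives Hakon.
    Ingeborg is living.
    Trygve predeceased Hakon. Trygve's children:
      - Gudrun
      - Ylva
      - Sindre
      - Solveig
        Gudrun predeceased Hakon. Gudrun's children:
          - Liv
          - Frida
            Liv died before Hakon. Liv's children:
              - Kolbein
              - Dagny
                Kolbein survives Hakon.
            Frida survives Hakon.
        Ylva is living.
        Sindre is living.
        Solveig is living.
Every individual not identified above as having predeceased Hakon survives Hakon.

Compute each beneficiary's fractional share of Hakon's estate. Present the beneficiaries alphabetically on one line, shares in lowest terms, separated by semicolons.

Dagny 1/50; Eirik 1/5; Frida 1/25; Ingeborg 1/5; Kolbein 1/50; Njord 1/5; Oskar 2/25; Sindre 2/25; Solveig 2/25; Ylva 2/25

There is no surviving spouse, so the entire estate passes to Hakon's descendants per capita at each generation.
At generation 1 (Eirik, Hallvard, Njord, Ingeborg, Trygve) there are 5 shares of (1)/5 = 1/5 each.
Living: Eirik, Njord, and Ingeborg — each takes 1/5.
Deceased: Hallvard and Trygve. Their combined 2/5 is pooled and carried to generation 2.
At generation 2 (Oskar, Gudrun, Ylva, Sindre, Solveig) there are 5 shares of (2/5)/5 = 2/25 each.
Living: Oskar, Ylva, Sindre, and Solveig — each takes 2/25.
Deceased: Gudrun. That 2/25 share is carried to generation 3.
At generation 3 (Liv, Frida) there are 2 shares of (2/25)/2 = 1/25 each.
Living: Frida — each takes 1/25.
Deceased: Liv. That 1/25 share is carried to generation 4.
At generation 4 (Kolbein, Dagny) there are 2 shares of (1/25)/2 = 1/50 each.
Living: Kolbein and Dagny — each takes 1/50.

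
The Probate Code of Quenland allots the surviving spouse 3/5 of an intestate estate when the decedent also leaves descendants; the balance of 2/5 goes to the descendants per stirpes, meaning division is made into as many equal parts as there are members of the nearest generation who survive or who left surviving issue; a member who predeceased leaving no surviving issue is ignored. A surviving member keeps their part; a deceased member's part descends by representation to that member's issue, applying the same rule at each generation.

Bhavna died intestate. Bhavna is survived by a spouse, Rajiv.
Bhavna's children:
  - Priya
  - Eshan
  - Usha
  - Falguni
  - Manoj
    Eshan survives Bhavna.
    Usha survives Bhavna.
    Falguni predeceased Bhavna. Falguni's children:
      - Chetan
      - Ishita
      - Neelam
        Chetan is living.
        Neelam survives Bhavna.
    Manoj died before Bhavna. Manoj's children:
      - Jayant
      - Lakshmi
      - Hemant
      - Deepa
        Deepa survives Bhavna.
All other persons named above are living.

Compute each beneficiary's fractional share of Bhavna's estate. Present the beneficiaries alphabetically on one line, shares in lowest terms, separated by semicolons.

Rajiv, as surviving spouse, takes 3/5.
The remaining 2/5 passes to Bhavna's descendants per stirpes.
The 2/5 is divided into 5 equal shares of 2/25 among Priya, Eshan, Usha, Falguni, Manoj.
Priya is living and takes 2/25.
Eshan is living and takes 2/25.
Usha is living and takes 2/25.
Falguni predeceased; the 2/25 allotted to Falguni's branch passes to Falguni's issue by representation.
The 2/25 is divided into 3 equal shares of 2/75 among Chetan, Ishita, Neelam.
Chetan is living and takes 2/75.
Ishita is living and takes 2/75.
Neelam is living and takes 2/75.
Manoj predeceased; the 2/25 allotted to Manoj's branch passes to Manoj's issue by representation.
The 2/25 is divided into 4 equal shares of 1/50 among Jayant, Lakshmi, Hemant, Deepa.
Jayant is living and takes 1/50.
Lakshmi is living and takes 1/50.
Hemant is living and takes 1/50.
Deepa is living and takes 1/50.

Chetan 2/75; Deepa 1/50; Eshan 2/25; Hemant 1/50; Ishita 2/75; Jayant 1/50; Lakshmi 1/50; Neelam 2/75; Priya 2/25; Rajiv 3/5; Usha 2/25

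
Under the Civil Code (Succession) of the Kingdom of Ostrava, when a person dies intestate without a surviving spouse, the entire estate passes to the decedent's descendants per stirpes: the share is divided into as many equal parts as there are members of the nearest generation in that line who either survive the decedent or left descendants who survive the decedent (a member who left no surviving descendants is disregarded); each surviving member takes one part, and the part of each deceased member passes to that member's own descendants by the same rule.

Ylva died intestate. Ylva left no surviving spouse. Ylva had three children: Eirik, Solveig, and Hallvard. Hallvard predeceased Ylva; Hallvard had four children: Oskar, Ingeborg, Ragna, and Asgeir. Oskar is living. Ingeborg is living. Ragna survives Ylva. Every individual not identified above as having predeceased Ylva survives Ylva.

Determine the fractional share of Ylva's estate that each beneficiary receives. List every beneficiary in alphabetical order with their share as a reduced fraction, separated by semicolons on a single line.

Asgeir 1/12; Eirik 1/3; Ingeborg 1/12; Oskar 1/12; Ragna 1/12; Solveig 1/3

There is no surviving spouse, so the entire estate passes to Ylva's descendants per stirpes.
The estate is divided into 3 equal shares of 1/3 among Eirik, Solveig, Hallvard.
Eirik is living and takes 1/3.
Solveig is living and takes 1/3.
Hallvard predeceased; the 1/3 allotted to Hallvard's branch passes to Hallvard's issue by representation.
The 1/3 is divided into 4 equal shares of 1/12 among Oskar, Ingeborg, Ragna, Asgeir.
Oskar is living and takes 1/12.
Ingeborg is living and takes 1/12.
Ragna is living and takes 1/12.
Asgeir is living and takes 1/12.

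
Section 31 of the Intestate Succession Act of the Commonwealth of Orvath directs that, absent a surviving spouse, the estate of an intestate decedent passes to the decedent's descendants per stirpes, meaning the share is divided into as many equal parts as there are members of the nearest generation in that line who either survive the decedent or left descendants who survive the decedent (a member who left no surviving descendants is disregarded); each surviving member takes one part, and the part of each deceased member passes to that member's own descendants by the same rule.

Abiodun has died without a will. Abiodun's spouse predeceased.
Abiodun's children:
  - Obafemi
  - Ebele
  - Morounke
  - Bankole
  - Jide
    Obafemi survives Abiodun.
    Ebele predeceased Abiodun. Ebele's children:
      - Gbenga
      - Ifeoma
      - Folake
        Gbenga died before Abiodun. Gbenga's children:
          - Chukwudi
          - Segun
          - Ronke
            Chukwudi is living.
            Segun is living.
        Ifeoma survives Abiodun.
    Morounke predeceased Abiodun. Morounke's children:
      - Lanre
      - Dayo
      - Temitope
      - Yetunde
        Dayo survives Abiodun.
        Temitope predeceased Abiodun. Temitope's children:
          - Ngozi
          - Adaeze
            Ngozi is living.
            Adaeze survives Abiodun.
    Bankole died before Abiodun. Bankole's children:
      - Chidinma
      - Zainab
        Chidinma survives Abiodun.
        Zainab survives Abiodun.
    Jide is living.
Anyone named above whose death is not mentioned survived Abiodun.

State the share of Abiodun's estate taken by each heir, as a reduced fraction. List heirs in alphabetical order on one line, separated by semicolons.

There is no surviving spouse, so the entire estate passes to Abiodun's descendants per stirpes.
The estate is divided into 5 equal shares of 1/5 among Obafemi, Ebele, Morounke, Bankole, Jide.
Obafemi is living and takes 1/5.
Ebele predeceased; the 1/5 allotted to Ebele's branch passes to Ebele's issue by representation.
The 1/5 is divided into 3 equal shares of 1/15 among Gbenga, Ifeoma, Folake.
Gbenga predeceased; the 1/15 allotted to Gbenga's branch passes to Gbenga's issue by representation.
The 1/15 is divided into 3 equal shares of 1/45 among Chukwudi, Segun, Ronke.
Chukwudi is living and takes 1/45.
Segun is living and takes 1/45.
Ronke is living and takes 1/45.
Ifeoma is living and takes 1/15.
Folake is living and takes 1/15.
Morounke predeceased; the 1/5 allotted to Morounke's branch passes to Morounke's issue by representation.
The 1/5 is divided into 4 equal shares of 1/20 among Lanre, Dayo, Temitope, Yetunde.
Lanre is living and takes 1/20.
Dayo is living and takes 1/20.
Temitope predeceased; the 1/20 allotted to Temitope's branch passes to Temitope's issue by representation.
The 1/20 is divided into 2 equal shares of 1/40 among Ngozi, Adaeze.
Ngozi is living and takes 1/40.
Adaeze is living and takes 1/40.
Yetunde is living and takes 1/20.
Bankole predeceased; the 1/5 allotted to Bankole's branch passes to Bankole's issue by representation.
The 1/5 is divided into 2 equal shares of 1/10 among Chidinma, Zainab.
Chidinma is living and takes 1/10.
Zainab is living and takes 1/10.
Jide is living and takes 1/5.

Adaeze 1/40; Chidinma 1/10; Chukwudi 1/45; Dayo 1/20; Folake 1/15; Ifeoma 1/15; Jide 1/5; Lanre 1/20; Ngozi 1/40; Obafemi 1/5; Ronke 1/45; Segun 1/45; Yetunde 1/20; Zainab 1/10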